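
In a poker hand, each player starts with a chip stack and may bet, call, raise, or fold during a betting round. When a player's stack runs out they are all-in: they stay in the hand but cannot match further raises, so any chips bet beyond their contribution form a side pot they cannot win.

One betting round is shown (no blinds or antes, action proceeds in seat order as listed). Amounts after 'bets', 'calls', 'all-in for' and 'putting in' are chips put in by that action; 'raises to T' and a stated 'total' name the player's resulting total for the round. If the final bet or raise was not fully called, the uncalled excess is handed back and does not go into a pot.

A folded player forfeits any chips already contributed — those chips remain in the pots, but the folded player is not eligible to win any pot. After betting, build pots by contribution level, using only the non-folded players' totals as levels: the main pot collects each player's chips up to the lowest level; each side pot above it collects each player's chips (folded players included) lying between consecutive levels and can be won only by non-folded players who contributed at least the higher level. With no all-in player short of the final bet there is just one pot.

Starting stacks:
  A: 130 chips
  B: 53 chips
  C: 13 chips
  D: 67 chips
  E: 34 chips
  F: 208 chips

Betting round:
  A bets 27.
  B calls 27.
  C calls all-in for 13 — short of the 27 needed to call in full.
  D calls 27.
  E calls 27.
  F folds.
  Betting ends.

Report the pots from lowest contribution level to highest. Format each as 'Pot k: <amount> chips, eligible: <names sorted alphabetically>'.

Pot 1: 65 chips, eligible: A, B, C, D, E
Pot 2: 56 chips, eligible: A, B, D, E

Derivation:
Contributions: A=27, B=27, C=13, D=27, E=27
Folded: F
Pot levels (distinct totals of non-folded players): 13, 27
Layer 1-13: 13 each from A, B, C, D, E = 13*5 = 65 chips; eligible A, B, C, D, E
Layer 14-27: 14 each from A, B, D, E = 14*4 = 56 chips; eligible A, B, D, E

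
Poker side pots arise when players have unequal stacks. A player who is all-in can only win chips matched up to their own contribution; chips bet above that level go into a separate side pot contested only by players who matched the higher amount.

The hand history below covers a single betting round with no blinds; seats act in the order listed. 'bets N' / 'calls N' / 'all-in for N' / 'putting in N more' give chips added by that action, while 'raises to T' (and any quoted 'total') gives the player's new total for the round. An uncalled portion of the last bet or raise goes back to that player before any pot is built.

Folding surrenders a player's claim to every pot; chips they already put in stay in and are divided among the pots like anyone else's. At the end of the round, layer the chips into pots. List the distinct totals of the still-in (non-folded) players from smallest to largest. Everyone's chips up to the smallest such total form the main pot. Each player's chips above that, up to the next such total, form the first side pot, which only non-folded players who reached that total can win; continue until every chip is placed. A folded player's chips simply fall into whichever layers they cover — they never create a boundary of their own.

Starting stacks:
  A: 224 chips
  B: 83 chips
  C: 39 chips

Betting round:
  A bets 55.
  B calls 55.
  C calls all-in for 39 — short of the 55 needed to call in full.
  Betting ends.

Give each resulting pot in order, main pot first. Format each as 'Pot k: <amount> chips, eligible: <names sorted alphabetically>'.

Pot 1: 117 chips, eligible: A, B, C
Pot 2: 32 chips, eligible: A, B

Derivation:
Contributions: A=55, B=55, C=39
Pot levels (distinct totals of non-folded players): 39, 55
Layer 1-39: 39 each from A, B, C = 39*3 = 117 chips; eligible A, B, C
Layer 40-55: 16 each from A, B = 16*2 = 32 chips; eligible A, B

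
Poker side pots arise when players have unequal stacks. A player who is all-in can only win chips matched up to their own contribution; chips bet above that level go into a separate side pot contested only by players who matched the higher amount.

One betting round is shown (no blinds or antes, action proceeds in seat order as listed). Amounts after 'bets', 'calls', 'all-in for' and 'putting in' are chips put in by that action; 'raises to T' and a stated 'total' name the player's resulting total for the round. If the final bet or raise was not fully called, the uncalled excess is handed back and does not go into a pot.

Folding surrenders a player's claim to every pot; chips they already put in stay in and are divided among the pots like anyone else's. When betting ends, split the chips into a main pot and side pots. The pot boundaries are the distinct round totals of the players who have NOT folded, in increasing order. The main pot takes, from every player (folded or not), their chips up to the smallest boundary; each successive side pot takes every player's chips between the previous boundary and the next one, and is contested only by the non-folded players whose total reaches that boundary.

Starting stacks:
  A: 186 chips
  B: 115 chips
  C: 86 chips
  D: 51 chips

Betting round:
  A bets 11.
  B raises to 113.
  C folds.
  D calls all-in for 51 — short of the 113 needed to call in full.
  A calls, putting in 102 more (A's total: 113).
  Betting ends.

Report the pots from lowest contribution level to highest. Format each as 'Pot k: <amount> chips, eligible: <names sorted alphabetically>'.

Pot 1: 153 chips, eligible: A, B, D
Pot 2: 124 chips, eligible: A, B

Derivation:
Contributions: A=113, B=113, D=51
Folded: C
Pot levels (distinct totals of non-folded players): 51, 113
Layer 1-51: 51 each from A, B, D = 51*3 = 153 chips; eligible A, B, D
Layer 52-113: 62 each from A, B = 62*2 = 124 chips; eligible A, B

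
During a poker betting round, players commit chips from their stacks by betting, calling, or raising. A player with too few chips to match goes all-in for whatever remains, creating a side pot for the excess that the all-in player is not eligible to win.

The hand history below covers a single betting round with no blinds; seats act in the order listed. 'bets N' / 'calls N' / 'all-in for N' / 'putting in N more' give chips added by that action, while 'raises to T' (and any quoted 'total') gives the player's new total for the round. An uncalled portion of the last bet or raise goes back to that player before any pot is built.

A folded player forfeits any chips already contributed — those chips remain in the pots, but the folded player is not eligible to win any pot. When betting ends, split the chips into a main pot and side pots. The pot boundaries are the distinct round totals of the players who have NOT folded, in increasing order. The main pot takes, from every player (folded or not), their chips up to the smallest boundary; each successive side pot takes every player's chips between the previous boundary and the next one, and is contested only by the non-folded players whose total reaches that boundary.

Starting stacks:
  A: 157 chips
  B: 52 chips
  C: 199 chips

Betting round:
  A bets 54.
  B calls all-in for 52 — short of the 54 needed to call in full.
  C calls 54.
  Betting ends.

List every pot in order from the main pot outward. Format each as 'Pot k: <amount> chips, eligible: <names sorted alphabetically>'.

Contributions: A=54, B=52, C=54
Pot levels (distinct totals of non-folded players): 52, 54
Layer 1-52: 52 each from A, B, C = 52*3 = 156 chips; eligible A, B, C
Layer 53-54: 2 each from A, C = 2*2 = 4 chips; eligible A, C

Pot 1: 156 chips, eligible: A, B, C
Pot 2: 4 chips, eligible: A, C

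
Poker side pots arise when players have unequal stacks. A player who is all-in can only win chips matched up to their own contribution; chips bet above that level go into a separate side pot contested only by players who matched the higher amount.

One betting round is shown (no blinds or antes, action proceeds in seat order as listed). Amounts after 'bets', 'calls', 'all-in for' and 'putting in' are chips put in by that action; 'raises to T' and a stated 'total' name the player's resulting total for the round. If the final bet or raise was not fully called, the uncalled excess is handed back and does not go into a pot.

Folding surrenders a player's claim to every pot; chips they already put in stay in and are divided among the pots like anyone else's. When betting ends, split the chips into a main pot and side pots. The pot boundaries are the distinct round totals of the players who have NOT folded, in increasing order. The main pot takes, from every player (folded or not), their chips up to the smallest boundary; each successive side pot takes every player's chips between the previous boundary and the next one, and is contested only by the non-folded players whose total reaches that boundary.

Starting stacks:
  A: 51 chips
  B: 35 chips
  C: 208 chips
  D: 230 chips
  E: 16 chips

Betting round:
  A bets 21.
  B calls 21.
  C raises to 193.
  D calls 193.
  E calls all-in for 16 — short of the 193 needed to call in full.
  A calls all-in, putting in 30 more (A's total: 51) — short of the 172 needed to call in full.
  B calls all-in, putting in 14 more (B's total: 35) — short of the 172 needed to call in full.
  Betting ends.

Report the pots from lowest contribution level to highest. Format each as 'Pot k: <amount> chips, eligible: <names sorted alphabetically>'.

Pot 1: 80 chips, eligible: A, B, C, D, E
Pot 2: 76 chips, eligible: A, B, C, D
Pot 3: 48 chips, eligible: A, C, D
Pot 4: 284 chips, eligible: C, D

Derivation:
Contributions: A=51, B=35, C=193, D=193, E=16
Pot levels (distinct totals of non-folded players): 16, 35, 51, 193
Layer 1-16: 16 each from A, B, C, D, E = 16*5 = 80 chips; eligible A, B, C, D, E
Layer 17-35: 19 each from A, B, C, D = 19*4 = 76 chips; eligible A, B, C, D
Layer 36-51: 16 each from A, C, D = 16*3 = 48 chips; eligible A, C, D
Layer 52-193: 142 each from C, D = 142*2 = 284 chips; eligible C, D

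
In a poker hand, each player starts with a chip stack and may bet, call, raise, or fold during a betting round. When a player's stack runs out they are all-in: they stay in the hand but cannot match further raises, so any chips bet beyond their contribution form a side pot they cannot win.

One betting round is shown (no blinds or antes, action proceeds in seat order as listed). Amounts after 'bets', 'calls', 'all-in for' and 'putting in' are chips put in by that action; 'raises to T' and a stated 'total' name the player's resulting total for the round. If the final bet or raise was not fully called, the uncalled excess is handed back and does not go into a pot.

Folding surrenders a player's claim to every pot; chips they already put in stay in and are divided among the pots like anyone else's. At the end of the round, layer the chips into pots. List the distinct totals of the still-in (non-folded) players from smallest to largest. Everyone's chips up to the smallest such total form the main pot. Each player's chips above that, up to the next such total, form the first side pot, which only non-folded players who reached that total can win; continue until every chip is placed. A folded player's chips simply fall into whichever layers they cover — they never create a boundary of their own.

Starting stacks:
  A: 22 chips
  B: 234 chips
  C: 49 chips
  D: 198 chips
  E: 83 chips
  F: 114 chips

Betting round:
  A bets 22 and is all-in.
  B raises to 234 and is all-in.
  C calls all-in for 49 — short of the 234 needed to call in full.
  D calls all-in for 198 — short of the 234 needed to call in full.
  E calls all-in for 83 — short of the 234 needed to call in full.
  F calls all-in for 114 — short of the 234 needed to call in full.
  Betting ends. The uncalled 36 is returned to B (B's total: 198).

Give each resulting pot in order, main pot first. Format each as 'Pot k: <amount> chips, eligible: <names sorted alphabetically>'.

Pot 1: 132 chips, eligible: A, B, C, D, E, F
Pot 2: 135 chips, eligible: B, C, D, E, F
Pot 3: 136 chips, eligible: B, D, E, F
Pot 4: 93 chips, eligible: B, D, F
Pot 5: 168 chips, eligible: B, D

Derivation:
Contributions (after 36 returned to B): A=22, B=198, C=49, D=198, E=83, F=114
Pot levels (distinct totals of non-folded players): 22, 49, 83, 114, 198
Layer 1-22: 22 each from A, B, C, D, E, F = 22*6 = 132 chips; eligible A, B, C, D, E, F
Layer 23-49: 27 each from B, C, D, E, F = 27*5 = 135 chips; eligible B, C, D, E, F
Layer 50-83: 34 each from B, D, E, F = 34*4 = 136 chips; eligible B, D, E, F
Layer 84-114: 31 each from B, D, F = 31*3 = 93 chips; eligible B, D, F
Layer 115-198: 84 each from B, D = 84*2 = 168 chips; eligible B, D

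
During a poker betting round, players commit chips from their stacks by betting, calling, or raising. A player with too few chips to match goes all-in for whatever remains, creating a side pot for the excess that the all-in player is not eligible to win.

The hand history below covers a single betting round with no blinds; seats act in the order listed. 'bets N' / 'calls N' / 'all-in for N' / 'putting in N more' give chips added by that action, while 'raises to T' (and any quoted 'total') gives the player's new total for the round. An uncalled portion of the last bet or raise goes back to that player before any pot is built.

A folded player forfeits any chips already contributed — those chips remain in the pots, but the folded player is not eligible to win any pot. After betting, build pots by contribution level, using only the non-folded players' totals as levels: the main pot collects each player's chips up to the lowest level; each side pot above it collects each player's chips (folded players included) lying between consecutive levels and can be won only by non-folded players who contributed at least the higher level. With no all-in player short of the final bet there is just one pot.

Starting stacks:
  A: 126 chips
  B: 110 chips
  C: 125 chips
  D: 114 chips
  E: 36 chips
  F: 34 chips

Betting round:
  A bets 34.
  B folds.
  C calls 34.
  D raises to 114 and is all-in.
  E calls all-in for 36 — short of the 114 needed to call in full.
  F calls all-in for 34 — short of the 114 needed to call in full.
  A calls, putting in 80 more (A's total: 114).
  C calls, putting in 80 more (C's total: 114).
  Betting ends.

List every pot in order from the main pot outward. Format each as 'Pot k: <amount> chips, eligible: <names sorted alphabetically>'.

Contributions: A=114, C=114, D=114, E=36, F=34
Folded: B
Pot levels (distinct totals of non-folded players): 34, 36, 114
Layer 1-34: 34 each from A, C, D, E, F = 34*5 = 170 chips; eligible A, C, D, E, F
Layer 35-36: 2 each from A, C, D, E = 2*4 = 8 chips; eligible A, C, D, E
Layer 37-114: 78 each from A, C, D = 78*3 = 234 chips; eligible A, C, D

Pot 1: 170 chips, eligible: A, C, D, E, F
Pot 2: 8 chips, eligible: A, C, D, E
Pot 3: 234 chips, eligible: A, C, D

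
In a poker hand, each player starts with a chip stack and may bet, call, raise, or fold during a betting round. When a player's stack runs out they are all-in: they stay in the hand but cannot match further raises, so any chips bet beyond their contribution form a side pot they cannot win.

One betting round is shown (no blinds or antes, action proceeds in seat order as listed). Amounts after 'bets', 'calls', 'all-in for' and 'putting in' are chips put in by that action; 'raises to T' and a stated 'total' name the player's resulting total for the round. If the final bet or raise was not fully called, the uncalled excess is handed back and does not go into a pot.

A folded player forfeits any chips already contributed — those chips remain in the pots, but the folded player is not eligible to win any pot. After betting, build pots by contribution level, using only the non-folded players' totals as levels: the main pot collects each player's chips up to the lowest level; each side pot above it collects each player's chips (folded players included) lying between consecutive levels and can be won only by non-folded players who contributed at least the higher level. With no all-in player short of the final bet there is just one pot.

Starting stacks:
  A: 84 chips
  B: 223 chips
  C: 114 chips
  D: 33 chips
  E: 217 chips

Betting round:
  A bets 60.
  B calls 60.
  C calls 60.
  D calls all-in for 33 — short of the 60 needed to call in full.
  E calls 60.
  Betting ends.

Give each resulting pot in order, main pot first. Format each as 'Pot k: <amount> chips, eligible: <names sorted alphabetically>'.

Pot 1: 165 chips, eligible: A, B, C, D, E
Pot 2: 108 chips, eligible: A, B, C, E

Derivation:
Contributions: A=60, B=60, C=60, D=33, E=60
Pot levels (distinct totals of non-folded players): 33, 60
Layer 1-33: 33 each from A, B, C, D, E = 33*5 = 165 chips; eligible A, B, C, D, E
Layer 34-60: 27 each from A, B, C, E = 27*4 = 108 chips; eligible A, B, C, E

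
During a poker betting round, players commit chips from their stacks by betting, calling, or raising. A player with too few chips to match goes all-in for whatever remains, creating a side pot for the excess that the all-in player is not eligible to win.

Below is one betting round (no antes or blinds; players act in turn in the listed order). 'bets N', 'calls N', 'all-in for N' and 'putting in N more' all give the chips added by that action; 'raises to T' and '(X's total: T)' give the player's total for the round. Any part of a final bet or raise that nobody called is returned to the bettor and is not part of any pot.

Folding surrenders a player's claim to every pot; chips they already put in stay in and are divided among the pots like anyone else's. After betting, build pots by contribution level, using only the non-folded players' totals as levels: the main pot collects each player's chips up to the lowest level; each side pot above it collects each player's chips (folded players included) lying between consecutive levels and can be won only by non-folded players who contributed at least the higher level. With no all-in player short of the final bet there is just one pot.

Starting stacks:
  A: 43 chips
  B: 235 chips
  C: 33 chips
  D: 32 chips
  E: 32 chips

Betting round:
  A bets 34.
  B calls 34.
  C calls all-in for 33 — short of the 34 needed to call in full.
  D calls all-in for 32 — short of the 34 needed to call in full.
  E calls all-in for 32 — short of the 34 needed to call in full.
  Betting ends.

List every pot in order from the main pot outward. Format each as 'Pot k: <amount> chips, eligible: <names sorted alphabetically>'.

Pot 1: 160 chips, eligible: A, B, C, D, E
Pot 2: 3 chips, eligible: A, B, C
Pot 3: 2 chips, eligible: A, B

Derivation:
Contributions: A=34, B=34, C=33, D=32, E=32
Pot levels (distinct totals of non-folded players): 32, 33, 34
Layer 1-32: 32 each from A, B, C, D, E = 32*5 = 160 chips; eligible A, B, C, D, E
Layer 33-33: 1 each from A, B, C = 1*3 = 3 chips; eligible A, B, C
Layer 34-34: 1 each from A, B = 1*2 = 2 chips; eligible A, B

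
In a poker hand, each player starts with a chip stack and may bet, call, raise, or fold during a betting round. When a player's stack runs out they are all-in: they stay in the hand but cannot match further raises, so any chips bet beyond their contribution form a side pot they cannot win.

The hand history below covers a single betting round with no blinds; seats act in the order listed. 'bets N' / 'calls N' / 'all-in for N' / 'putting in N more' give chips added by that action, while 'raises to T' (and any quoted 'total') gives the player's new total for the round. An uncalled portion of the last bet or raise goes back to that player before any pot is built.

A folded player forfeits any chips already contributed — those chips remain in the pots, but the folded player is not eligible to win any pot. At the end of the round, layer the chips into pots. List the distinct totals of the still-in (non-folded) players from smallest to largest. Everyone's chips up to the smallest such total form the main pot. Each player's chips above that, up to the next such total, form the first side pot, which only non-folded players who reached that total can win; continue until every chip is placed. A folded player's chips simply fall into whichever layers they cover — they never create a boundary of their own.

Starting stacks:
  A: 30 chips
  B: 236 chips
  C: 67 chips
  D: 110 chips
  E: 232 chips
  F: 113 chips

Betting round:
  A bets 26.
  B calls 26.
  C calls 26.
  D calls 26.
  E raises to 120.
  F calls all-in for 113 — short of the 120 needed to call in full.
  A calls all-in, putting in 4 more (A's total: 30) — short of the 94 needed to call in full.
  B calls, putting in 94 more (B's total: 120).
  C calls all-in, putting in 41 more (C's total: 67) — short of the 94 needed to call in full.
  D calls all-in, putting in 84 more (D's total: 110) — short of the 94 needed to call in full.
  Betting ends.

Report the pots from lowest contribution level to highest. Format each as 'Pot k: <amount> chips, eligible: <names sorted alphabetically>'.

Contributions: A=30, B=120, C=67, D=110, E=120, F=113
Pot levels (distinct totals of non-folded players): 30, 67, 110, 113, 120
Layer 1-30: 30 each from A, B, C, D, E, F = 30*6 = 180 chips; eligible A, B, C, D, E, F
Layer 31-67: 37 each from B, C, D, E, F = 37*5 = 185 chips; eligible B, C, D, E, F
Layer 68-110: 43 each from B, D, E, F = 43*4 = 172 chips; eligible B, D, E, F
Layer 111-113: 3 each from B, E, F = 3*3 = 9 chips; eligible B, E, F
Layer 114-120: 7 each from B, E = 7*2 = 14 chips; eligible B, E

Pot 1: 180 chips, eligible: A, B, C, D, E, F
Pot 2: 185 chips, eligible: B, C, D, E, F
Pot 3: 172 chips, eligible: B, D, E, F
Pot 4: 9 chips, eligible: B, E, F
Pot 5: 14 chips, eligible: B, E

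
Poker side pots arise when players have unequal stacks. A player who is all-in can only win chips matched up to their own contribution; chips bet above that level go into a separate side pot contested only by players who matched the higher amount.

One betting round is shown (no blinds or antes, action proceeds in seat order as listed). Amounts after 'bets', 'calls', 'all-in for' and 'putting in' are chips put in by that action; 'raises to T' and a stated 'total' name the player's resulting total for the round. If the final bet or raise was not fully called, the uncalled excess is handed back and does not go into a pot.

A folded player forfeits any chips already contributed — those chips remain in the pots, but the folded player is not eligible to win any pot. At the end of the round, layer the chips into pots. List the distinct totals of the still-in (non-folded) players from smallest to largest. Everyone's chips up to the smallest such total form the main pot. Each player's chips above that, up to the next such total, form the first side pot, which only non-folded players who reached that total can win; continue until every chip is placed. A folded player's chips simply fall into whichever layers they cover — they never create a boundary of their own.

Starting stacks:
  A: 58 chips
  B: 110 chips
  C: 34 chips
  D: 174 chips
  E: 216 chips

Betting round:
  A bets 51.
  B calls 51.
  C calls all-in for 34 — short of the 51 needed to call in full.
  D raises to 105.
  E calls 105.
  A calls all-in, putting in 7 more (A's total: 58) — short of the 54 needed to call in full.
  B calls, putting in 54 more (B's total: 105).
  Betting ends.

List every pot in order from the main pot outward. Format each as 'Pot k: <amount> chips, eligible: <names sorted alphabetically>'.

Pot 1: 170 chips, eligible: A, B, C, D, E
Pot 2: 96 chips, eligible: A, B, D, E
Pot 3: 141 chips, eligible: B, D, E

Derivation:
Contributions: A=58, B=105, C=34, D=105, E=105
Pot levels (distinct totals of non-folded players): 34, 58, 105
Layer 1-34: 34 each from A, B, C, D, E = 34*5 = 170 chips; eligible A, B, C, D, E
Layer 35-58: 24 each from A, B, D, E = 24*4 = 96 chips; eligible A, B, D, E
Layer 59-105: 47 each from B, D, E = 47*3 = 141 chips; eligible B, D, E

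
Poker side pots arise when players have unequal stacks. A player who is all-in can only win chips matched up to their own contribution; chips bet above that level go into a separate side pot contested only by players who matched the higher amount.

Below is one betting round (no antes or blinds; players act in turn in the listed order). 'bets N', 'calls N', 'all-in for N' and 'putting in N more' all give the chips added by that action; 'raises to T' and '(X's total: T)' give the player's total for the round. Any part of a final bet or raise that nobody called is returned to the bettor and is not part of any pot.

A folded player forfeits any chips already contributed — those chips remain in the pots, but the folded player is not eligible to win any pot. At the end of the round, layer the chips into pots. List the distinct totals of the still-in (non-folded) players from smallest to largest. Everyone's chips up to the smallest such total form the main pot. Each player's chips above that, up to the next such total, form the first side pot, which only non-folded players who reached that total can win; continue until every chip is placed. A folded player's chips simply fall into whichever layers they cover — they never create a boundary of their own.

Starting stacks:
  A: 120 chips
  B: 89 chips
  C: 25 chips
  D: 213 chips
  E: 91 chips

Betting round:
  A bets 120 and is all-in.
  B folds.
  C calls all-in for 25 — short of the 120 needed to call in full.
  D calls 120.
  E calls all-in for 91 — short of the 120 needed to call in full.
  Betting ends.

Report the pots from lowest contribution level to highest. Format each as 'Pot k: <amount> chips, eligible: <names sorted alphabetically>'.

Contributions: A=120, C=25, D=120, E=91
Folded: B
Pot levels (distinct totals of non-folded players): 25, 91, 120
Layer 1-25: 25 each from A, C, D, E = 25*4 = 100 chips; eligible A, C, D, E
Layer 26-91: 66 each from A, D, E = 66*3 = 198 chips; eligible A, D, E
Layer 92-120: 29 each from A, D = 29*2 = 58 chips; eligible A, D

Pot 1: 100 chips, eligible: A, C, D, E
Pot 2: 198 chips, eligible: A, D, E
Pot 3: 58 chips, eligible: A, D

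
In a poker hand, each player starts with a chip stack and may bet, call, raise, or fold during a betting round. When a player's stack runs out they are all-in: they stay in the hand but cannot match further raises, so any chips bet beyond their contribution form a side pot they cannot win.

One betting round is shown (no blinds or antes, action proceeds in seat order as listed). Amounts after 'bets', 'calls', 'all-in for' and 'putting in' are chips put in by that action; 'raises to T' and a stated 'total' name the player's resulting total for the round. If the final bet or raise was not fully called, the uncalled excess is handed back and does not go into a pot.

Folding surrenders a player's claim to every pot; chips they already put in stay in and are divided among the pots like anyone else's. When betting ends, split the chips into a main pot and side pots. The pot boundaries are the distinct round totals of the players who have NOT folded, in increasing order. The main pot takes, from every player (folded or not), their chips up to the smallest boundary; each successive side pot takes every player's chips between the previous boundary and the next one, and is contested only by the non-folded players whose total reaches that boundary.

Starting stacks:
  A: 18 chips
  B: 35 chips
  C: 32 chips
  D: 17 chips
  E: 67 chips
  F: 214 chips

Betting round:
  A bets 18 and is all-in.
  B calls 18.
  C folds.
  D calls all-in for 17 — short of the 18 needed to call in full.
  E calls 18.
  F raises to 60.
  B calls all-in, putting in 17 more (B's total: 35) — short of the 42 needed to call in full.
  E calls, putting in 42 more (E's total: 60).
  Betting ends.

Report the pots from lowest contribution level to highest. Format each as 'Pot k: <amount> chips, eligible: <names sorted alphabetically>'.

Pot 1: 85 chips, eligible: A, B, D, E, F
Pot 2: 4 chips, eligible: A, B, E, F
Pot 3: 51 chips, eligible: B, E, F
Pot 4: 50 chips, eligible: E, F

Derivation:
Contributions: A=18, B=35, D=17, E=60, F=60
Folded: C
Pot levels (distinct totals of non-folded players): 17, 18, 35, 60
Layer 1-17: 17 each from A, B, D, E, F = 17*5 = 85 chips; eligible A, B, D, E, F
Layer 18-18: 1 each from A, B, E, F = 1*4 = 4 chips; eligible A, B, E, F
Layer 19-35: 17 each from B, E, F = 17*3 = 51 chips; eligible B, E, F
Layer 36-60: 25 each from E, F = 25*2 = 50 chips; eligible E, F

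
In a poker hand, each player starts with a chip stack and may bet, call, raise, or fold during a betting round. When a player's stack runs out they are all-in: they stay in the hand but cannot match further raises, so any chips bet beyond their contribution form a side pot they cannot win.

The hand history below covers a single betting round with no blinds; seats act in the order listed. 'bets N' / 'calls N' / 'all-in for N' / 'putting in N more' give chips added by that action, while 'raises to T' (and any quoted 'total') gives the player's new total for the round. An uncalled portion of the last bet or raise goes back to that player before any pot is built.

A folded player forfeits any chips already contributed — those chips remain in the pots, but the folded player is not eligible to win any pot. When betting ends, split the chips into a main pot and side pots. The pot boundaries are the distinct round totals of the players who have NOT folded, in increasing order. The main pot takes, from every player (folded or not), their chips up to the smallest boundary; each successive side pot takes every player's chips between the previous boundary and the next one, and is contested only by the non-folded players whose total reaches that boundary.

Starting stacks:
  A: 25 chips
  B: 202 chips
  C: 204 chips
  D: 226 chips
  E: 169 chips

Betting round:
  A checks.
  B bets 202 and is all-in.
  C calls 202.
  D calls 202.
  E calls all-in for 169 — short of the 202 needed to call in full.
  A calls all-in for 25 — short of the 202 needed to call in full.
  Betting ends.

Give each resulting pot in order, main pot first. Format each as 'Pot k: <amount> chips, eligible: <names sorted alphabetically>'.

Contributions: A=25, B=202, C=202, D=202, E=169
Pot levels (distinct totals of non-folded players): 25, 169, 202
Layer 1-25: 25 each from A, B, C, D, E = 25*5 = 125 chips; eligible A, B, C, D, E
Layer 26-169: 144 each from B, C, D, E = 144*4 = 576 chips; eligible B, C, D, E
Layer 170-202: 33 each from B, C, D = 33*3 = 99 chips; eligible B, C, D

Pot 1: 125 chips, eligible: A, B, C, D, E
Pot 2: 576 chips, eligible: B, C, D, E
Pot 3: 99 chips, eligible: B, C, D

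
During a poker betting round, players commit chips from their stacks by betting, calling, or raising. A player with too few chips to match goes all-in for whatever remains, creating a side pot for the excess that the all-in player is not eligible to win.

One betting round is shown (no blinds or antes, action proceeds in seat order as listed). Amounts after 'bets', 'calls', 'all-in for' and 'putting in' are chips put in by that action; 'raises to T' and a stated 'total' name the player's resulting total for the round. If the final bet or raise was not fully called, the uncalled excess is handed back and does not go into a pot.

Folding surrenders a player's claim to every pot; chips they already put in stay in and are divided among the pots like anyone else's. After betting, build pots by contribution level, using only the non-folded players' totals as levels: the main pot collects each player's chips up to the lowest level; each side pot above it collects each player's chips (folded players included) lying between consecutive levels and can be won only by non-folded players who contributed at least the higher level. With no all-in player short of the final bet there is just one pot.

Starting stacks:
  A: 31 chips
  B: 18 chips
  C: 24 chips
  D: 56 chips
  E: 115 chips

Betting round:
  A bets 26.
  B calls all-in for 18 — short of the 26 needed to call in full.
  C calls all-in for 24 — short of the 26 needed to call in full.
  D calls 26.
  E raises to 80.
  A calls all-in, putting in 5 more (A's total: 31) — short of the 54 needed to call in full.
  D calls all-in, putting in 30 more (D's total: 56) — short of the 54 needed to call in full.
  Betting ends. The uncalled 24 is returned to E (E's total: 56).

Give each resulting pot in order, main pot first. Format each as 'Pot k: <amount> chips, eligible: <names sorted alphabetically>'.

Contributions (after 24 returned to E): A=31, B=18, C=24, D=56, E=56
Pot levels (distinct totals of non-folded players): 18, 24, 31, 56
Layer 1-18: 18 each from A, B, C, D, E = 18*5 = 90 chips; eligible A, B, C, D, E
Layer 19-24: 6 each from A, C, D, E = 6*4 = 24 chips; eligible A, C, D, E
Layer 25-31: 7 each from A, D, E = 7*3 = 21 chips; eligible A, D, E
Layer 32-56: 25 each from D, E = 25*2 = 50 chips; eligible D, E

Pot 1: 90 chips, eligible: A, B, C, D, E
Pot 2: 24 chips, eligible: A, C, D, E
Pot 3: 21 chips, eligible: A, D, E
Pot 4: 50 chips, eligible: D, E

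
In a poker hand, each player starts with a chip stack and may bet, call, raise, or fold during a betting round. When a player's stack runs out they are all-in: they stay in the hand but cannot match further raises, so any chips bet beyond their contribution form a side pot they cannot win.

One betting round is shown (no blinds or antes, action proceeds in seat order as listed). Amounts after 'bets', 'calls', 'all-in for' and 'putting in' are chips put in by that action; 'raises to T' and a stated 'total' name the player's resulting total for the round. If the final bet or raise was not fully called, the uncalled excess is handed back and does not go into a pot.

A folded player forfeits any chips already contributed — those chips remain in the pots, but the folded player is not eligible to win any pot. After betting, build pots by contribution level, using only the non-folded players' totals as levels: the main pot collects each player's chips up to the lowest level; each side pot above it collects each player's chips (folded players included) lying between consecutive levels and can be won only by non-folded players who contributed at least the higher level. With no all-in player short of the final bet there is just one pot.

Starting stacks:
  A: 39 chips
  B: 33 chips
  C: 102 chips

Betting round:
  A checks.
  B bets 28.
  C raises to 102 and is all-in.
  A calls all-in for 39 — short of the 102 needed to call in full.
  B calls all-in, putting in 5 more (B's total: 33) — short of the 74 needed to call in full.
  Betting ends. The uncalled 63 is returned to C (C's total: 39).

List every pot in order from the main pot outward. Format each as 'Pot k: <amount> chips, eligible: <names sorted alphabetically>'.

Pot 1: 99 chips, eligible: A, B, C
Pot 2: 12 chips, eligible: A, C

Derivation:
Contributions (after 63 returned to C): A=39, B=33, C=39
Pot levels (distinct totals of non-folded players): 33, 39
Layer 1-33: 33 each from A, B, C = 33*3 = 99 chips; eligible A, B, C
Layer 34-39: 6 each from A, C = 6*2 = 12 chips; eligible A, C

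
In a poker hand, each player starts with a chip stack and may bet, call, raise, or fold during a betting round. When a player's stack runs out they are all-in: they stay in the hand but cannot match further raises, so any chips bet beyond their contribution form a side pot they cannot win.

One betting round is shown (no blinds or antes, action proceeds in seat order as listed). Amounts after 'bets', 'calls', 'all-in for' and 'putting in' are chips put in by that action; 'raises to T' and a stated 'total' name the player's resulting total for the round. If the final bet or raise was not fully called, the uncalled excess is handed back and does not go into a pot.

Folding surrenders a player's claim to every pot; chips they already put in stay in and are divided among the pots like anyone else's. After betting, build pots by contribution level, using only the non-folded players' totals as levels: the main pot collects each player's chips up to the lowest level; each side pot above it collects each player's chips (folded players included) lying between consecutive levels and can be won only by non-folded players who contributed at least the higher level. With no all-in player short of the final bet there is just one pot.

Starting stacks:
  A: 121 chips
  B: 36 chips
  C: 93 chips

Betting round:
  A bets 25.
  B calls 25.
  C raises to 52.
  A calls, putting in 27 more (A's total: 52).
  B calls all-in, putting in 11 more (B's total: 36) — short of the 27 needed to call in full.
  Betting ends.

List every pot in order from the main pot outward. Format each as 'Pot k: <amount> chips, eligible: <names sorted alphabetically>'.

Contributions: A=52, B=36, C=52
Pot levels (distinct totals of non-folded players): 36, 52
Layer 1-36: 36 each from A, B, C = 36*3 = 108 chips; eligible A, B, C
Layer 37-52: 16 each from A, C = 16*2 = 32 chips; eligible A, C

Pot 1: 108 chips, eligible: A, B, C
Pot 2: 32 chips, eligible: A, C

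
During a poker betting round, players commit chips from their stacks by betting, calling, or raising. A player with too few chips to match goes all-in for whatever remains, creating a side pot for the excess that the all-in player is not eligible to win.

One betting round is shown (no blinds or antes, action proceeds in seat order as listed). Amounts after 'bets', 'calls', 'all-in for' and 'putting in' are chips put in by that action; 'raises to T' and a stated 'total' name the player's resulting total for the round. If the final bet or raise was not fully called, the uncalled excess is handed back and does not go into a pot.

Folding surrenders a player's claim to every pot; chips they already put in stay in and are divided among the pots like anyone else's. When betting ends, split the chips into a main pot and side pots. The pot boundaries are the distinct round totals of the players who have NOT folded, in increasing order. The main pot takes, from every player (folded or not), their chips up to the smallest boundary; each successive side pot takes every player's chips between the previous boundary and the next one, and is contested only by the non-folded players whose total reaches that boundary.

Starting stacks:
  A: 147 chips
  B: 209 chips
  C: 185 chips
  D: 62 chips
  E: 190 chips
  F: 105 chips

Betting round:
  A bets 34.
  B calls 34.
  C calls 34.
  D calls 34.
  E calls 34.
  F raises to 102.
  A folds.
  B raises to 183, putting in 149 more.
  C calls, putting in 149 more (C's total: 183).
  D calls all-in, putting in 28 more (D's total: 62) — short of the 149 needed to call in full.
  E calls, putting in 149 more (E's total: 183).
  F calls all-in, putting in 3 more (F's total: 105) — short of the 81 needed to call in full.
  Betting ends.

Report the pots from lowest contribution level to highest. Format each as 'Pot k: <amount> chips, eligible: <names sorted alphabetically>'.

Pot 1: 344 chips, eligible: B, C, D, E, F
Pot 2: 172 chips, eligible: B, C, E, F
Pot 3: 234 chips, eligible: B, C, E

Derivation:
Contributions: A=34, B=183, C=183, D=62, E=183, F=105
Folded: A
Pot levels (distinct totals of non-folded players): 62, 105, 183
Layer 1-62: A 34 + B 62 + C 62 + D 62 + E 62 + F 62 = 344 chips; eligible B, C, D, E, F
Layer 63-105: 43 each from B, C, E, F = 43*4 = 172 chips; eligible B, C, E, F
Layer 106-183: 78 each from B, C, E = 78*3 = 234 chips; eligible B, C, E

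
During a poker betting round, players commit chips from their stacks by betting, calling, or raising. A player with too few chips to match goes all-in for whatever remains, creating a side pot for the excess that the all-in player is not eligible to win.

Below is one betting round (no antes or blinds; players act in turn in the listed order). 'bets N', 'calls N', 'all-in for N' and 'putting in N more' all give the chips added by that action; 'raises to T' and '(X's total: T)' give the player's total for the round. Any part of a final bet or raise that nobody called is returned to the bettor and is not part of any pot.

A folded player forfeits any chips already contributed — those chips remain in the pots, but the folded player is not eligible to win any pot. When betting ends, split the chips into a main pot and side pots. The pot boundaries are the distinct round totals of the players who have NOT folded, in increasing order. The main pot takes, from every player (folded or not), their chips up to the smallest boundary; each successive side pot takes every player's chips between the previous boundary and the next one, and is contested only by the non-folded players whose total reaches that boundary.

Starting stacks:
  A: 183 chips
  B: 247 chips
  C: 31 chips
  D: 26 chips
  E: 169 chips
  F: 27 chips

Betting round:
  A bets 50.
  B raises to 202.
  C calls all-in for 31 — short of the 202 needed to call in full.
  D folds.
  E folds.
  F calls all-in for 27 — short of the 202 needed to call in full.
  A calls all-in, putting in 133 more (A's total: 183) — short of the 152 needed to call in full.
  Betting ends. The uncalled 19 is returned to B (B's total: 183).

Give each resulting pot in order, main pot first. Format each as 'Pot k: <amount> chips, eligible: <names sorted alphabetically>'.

Contributions (after 19 returned to B): A=183, B=183, C=31, F=27
Folded: D, E
Pot levels (distinct totals of non-folded players): 27, 31, 183
Layer 1-27: 27 each from A, B, C, F = 27*4 = 108 chips; eligible A, B, C, F
Layer 28-31: 4 each from A, B, C = 4*3 = 12 chips; eligible A, B, C
Layer 32-183: 152 each from A, B = 152*2 = 304 chips; eligible A, B

Pot 1: 108 chips, eligible: A, B, C, F
Pot 2: 12 chips, eligible: A, B, C
Pot 3: 304 chips, eligible: A, B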